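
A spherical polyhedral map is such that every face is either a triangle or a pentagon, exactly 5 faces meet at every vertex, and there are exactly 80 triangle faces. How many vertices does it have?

60

Let x be the number of pentagons; then F = 80 + x.
Edge–face incidences: 2E = 3·80 + 5·x = 240 + 5x.
Every vertex has degree 5, so 5V = 2E.
Euler: V − E + F = 2 ⇒ (2E)/5 − E + (80 + x) = 2.
Multiply by 10: 2·(2E) − 5·(2E) + 10·(80 + x) = 20, i.e. 800 + 10x − 3·(240 + 5x) = 20.
Collecting terms: −5x + 80 = 20, so −5x = −60, so x = 12.
Then 2E = 240 + 5·12 = 300, so E = 150, V = 2E/5 = 60, F = 80 + 12 = 92.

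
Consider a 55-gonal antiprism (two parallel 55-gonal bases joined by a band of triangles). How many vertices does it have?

An antiprism on an n-gon has two n-gon caps and 2n triangles: V = 2·55 = 110, E = 4·55 = 220, F = 2·55 + 2 = 112.

110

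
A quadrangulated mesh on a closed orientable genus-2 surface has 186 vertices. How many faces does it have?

χ = 2 − 2·2 = -2, and every face is a square so 4F = 2E.
V − E + F = -2 with E = 4F/2 gives 186 − (4/2 − 1)·F = -2, so F = 188 and E = 376.

188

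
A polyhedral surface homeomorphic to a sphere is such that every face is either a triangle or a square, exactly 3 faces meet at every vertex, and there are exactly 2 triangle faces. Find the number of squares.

Let x be the number of squares; then F = 2 + x.
Edge–face incidences: 2E = 3·2 + 4·x = 6 + 4x.
Every vertex has degree 3, so 3V = 2E.
Euler: V − E + F = 2 ⇒ (2E)/3 − E + (2 + x) = 2.
Multiply by 6: 2·(2E) − 3·(2E) + 6·(2 + x) = 12, i.e. 12 + 6x − (6 + 4x) = 12.
Collecting terms: 2x + 6 = 12, so 2x = 6, so x = 3.
Then 2E = 6 + 4·3 = 18, so E = 9, V = 2E/3 = 6, F = 2 + 3 = 5.

3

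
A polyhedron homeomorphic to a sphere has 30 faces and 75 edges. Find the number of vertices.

47

Here V − E + F = 2.
V = 2 + E − F = 2 + 75 − 30 = 47.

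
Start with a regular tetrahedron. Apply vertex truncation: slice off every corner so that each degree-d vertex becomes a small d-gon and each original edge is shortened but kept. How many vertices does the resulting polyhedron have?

The base solid has V = 4, E = 6, F = 4.
Truncation replaces each original edge-end by a new vertex, so V′ = 2E = 12.
Each original edge survives, and each old vertex of degree d contributes d new edges; summing degrees gives Σd = 2E, so E′ = E + 2E = 3E = 18.
Each original face survives and each original vertex becomes one new face: F′ = F + V = 8.

12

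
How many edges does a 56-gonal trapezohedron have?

The n-trapezohedron (dual of the n-antiprism) has V = 2·56 + 2 = 114, E = 4·56 = 224, F = 2·56 = 112.

224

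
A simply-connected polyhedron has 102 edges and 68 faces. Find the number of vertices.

36

Here V − E + F = 2.
V = 2 + E − F = 2 + 102 − 68 = 36.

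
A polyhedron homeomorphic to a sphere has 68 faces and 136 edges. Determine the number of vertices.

70

Here V − E + F = 2.
V = 2 + E − F = 2 + 136 − 68 = 70.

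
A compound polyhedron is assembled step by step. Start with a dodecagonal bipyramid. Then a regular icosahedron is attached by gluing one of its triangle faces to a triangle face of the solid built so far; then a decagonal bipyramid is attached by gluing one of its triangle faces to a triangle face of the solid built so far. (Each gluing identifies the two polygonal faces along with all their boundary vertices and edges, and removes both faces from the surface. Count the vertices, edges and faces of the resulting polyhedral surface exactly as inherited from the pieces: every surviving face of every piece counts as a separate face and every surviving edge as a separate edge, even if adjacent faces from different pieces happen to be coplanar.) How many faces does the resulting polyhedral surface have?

60

A dodecagonal bipyramid: V=14, E=36, F=24.
Attach a regular icosahedron (V=12, E=30, F=20) along a 3-gon: merge 3 vertices and 3 edges, delete both glued faces → V=23, E=63, F=42.
Attach a decagonal bipyramid (V=12, E=30, F=20) along a 3-gon: merge 3 vertices and 3 edges, delete both glued faces → V=32, E=90, F=60.
Check: V − E + F = 32 − 90 + 60 = 2.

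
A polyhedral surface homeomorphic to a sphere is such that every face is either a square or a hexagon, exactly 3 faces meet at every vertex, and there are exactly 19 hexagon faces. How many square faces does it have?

Let x be the number of squares; then F = 19 + x.
Edge–face incidences: 2E = 6·19 + 4·x = 114 + 4x.
Every vertex has degree 3, so 3V = 2E.
Euler: V − E + F = 2 ⇒ (2E)/3 − E + (19 + x) = 2.
Multiply by 6: 2·(2E) − 3·(2E) + 6·(19 + x) = 12, i.e. 114 + 6x − (114 + 4x) = 12.
Collecting terms: 2x = 12, so x = 6.
Then 2E = 114 + 4·6 = 138, so E = 69, V = 2E/3 = 46, F = 19 + 6 = 25.

6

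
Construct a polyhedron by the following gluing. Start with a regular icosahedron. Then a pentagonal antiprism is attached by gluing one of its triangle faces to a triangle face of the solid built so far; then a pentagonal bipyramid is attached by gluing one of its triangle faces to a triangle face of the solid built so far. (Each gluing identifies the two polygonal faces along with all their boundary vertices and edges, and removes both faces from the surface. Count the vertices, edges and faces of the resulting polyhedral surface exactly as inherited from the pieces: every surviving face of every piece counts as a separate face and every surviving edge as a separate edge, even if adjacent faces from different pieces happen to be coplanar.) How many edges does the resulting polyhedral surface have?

59

A regular icosahedron: V=12, E=30, F=20.
Attach a pentagonal antiprism (V=10, E=20, F=12) along a 3-gon: merge 3 vertices and 3 edges, delete both glued faces → V=19, E=47, F=30.
Attach a pentagonal bipyramid (V=7, E=15, F=10) along a 3-gon: merge 3 vertices and 3 edges, delete both glued faces → V=23, E=59, F=38.
Check: V − E + F = 23 − 59 + 38 = 2.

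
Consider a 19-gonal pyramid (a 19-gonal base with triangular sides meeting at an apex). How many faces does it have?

A pyramid on an n-gon base has one n-gon and n triangles: V = 19 + 1 = 20, E = 2·19 = 38, F = 19 + 1 = 20.

20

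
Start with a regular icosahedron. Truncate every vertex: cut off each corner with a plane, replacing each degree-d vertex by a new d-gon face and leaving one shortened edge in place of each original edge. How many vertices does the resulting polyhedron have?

60

The base solid has V = 12, E = 30, F = 20.
Truncation replaces each original edge-end by a new vertex, so V′ = 2E = 60.
Each original edge survives, and each old vertex of degree d contributes d new edges; summing degrees gives Σd = 2E, so E′ = E + 2E = 3E = 90.
Each original face survives and each original vertex becomes one new face: F′ = F + V = 32.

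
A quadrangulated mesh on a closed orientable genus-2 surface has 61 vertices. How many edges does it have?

χ = 2 − 2·2 = -2, and every face is a square so 4F = 2E.
V − E + F = -2 with E = 4F/2 gives 61 − (4/2 − 1)·F = -2, so F = 63 and E = 126.

126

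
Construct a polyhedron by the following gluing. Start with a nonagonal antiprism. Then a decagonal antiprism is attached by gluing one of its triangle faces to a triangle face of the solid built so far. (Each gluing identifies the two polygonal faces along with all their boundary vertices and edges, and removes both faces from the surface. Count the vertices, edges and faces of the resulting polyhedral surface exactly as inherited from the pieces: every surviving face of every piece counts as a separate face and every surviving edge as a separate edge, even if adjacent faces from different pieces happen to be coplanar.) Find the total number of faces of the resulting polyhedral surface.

A nonagonal antiprism: V=18, E=36, F=20.
Attach a decagonal antiprism (V=20, E=40, F=22) along a 3-gon: merge 3 vertices and 3 edges, delete both glued faces → V=35, E=73, F=40.
Check: V − E + F = 35 − 73 + 40 = 2.

40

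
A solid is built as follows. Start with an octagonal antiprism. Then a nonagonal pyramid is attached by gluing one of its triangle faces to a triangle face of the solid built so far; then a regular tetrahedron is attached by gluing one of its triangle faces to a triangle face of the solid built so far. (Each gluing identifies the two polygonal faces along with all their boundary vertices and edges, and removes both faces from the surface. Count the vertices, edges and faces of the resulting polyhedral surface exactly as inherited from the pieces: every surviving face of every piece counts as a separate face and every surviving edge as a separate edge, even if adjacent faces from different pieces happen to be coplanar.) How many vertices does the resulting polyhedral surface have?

24

An octagonal antiprism: V=16, E=32, F=18.
Attach a nonagonal pyramid (V=10, E=18, F=10) along a 3-gon: merge 3 vertices and 3 edges, delete both glued faces → V=23, E=47, F=26.
Attach a regular tetrahedron (V=4, E=6, F=4) along a 3-gon: merge 3 vertices and 3 edges, delete both glued faces → V=24, E=50, F=28.
Check: V − E + F = 24 − 50 + 28 = 2.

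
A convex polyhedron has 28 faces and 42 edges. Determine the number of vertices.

16

Here V − E + F = 2.
V = 2 + E − F = 2 + 42 − 28 = 16.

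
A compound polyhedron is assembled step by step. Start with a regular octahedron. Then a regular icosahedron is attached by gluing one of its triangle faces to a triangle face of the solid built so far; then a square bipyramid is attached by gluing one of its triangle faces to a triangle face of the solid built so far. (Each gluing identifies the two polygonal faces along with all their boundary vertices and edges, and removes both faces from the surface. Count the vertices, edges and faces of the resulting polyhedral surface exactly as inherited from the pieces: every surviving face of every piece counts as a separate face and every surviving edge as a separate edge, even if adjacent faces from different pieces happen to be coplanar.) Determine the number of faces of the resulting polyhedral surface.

32

A regular octahedron: V=6, E=12, F=8.
Attach a regular icosahedron (V=12, E=30, F=20) along a 3-gon: merge 3 vertices and 3 edges, delete both glued faces → V=15, E=39, F=26.
Attach a square bipyramid (V=6, E=12, F=8) along a 3-gon: merge 3 vertices and 3 edges, delete both glued faces → V=18, E=48, F=32.
Check: V − E + F = 18 − 48 + 32 = 2.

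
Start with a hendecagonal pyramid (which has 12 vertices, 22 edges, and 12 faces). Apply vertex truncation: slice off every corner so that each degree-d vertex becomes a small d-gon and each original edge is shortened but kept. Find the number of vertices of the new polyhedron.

44

Truncation replaces each original edge-end by a new vertex, so V′ = 2E = 44.
Each original edge survives, and each old vertex of degree d contributes d new edges; summing degrees gives Σd = 2E, so E′ = E + 2E = 3E = 66.
Each original face survives and each original vertex becomes one new face: F′ = F + V = 24.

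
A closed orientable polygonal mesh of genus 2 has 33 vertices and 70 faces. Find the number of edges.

For a closed orientable surface of genus 2, χ = 2 − 2·2 = -2.
E = V + F − (-2) = 33 + 70 − (-2) = 105.

105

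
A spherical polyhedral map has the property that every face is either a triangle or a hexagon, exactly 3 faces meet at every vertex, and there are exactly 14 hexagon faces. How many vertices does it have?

32

Let x be the number of triangles; then F = 14 + x.
Edge–face incidences: 2E = 6·14 + 3·x = 84 + 3x.
Every vertex has degree 3, so 3V = 2E.
Euler: V − E + F = 2 ⇒ (2E)/3 − E + (14 + x) = 2.
Multiply by 6: 2·(2E) − 3·(2E) + 6·(14 + x) = 12, i.e. 84 + 6x − (84 + 3x) = 12.
Collecting terms: 3x = 12, so x = 4.
Then 2E = 84 + 3·4 = 96, so E = 48, V = 2E/3 = 32, F = 14 + 4 = 18.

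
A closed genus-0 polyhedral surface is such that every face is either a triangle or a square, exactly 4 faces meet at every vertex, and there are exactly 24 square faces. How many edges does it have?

Let x be the number of triangles; then F = 24 + x.
Edge–face incidences: 2E = 4·24 + 3·x = 96 + 3x.
Every vertex has degree 4, so 4V = 2E.
Euler: V − E + F = 2 ⇒ (2E)/4 − E + (24 + x) = 2.
Multiply by 8: 2·(2E) − 4·(2E) + 8·(24 + x) = 16, i.e. 192 + 8x − 2·(96 + 3x) = 16.
Collecting terms: 2x = 16, so x = 8.
Then 2E = 96 + 3·8 = 120, so E = 60, V = 2E/4 = 30, F = 24 + 8 = 32.

60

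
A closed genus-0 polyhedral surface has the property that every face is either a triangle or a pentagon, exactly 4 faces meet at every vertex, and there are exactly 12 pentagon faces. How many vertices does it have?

Let x be the number of triangles; then F = 12 + x.
Edge–face incidences: 2E = 5·12 + 3·x = 60 + 3x.
Every vertex has degree 4, so 4V = 2E.
Euler: V − E + F = 2 ⇒ (2E)/4 − E + (12 + x) = 2.
Multiply by 8: 2·(2E) − 4·(2E) + 8·(12 + x) = 16, i.e. 96 + 8x − 2·(60 + 3x) = 16.
Collecting terms: 2x − 24 = 16, so 2x = 40, so x = 20.
Then 2E = 60 + 3·20 = 120, so E = 60, V = 2E/4 = 30, F = 12 + 20 = 32.

30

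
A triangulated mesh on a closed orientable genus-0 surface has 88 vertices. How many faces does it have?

χ = 2 − 2·0 = 2, and every face is a triangle so 3F = 2E.
V − E + F = 2 with E = 3F/2 gives 88 − (3/2 − 1)·F = 2, so F = 172 and E = 258.

172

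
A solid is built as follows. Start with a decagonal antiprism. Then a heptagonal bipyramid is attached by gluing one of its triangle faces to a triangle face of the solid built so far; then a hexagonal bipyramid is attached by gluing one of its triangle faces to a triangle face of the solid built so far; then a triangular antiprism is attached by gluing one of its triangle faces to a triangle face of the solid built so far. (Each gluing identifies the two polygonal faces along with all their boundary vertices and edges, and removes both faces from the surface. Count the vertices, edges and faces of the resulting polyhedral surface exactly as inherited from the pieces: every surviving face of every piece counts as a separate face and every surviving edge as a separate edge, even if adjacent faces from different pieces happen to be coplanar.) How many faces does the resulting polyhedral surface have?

A decagonal antiprism: V=20, E=40, F=22.
Attach a heptagonal bipyramid (V=9, E=21, F=14) along a 3-gon: merge 3 vertices and 3 edges, delete both glued faces → V=26, E=58, F=34.
Attach a hexagonal bipyramid (V=8, E=18, F=12) along a 3-gon: merge 3 vertices and 3 edges, delete both glued faces → V=31, E=73, F=44.
Attach a triangular antiprism (V=6, E=12, F=8) along a 3-gon: merge 3 vertices and 3 edges, delete both glued faces → V=34, E=82, F=50.
Check: V − E + F = 34 − 82 + 50 = 2.

50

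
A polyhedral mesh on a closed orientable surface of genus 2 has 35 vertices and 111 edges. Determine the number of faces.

74

For a closed orientable surface of genus 2, χ = 2 − 2·2 = -2.
F = -2 − V + E = -2 − 35 + 111 = 74.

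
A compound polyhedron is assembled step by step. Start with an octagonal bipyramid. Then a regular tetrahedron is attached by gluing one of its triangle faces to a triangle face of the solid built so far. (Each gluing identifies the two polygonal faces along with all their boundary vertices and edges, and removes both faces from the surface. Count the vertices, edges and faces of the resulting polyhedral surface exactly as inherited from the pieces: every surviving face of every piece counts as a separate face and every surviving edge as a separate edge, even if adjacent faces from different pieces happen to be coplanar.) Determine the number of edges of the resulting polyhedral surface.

An octagonal bipyramid: V=10, E=24, F=16.
Attach a regular tetrahedron (V=4, E=6, F=4) along a 3-gon: merge 3 vertices and 3 edges, delete both glued faces → V=11, E=27, F=18.
Check: V − E + F = 11 − 27 + 18 = 2.

27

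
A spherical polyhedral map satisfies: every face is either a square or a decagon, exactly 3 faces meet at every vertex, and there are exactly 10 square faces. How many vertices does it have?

20

Let x be the number of decagons; then F = 10 + x.
Edge–face incidences: 2E = 4·10 + 10·x = 40 + 10x.
Every vertex has degree 3, so 3V = 2E.
Euler: V − E + F = 2 ⇒ (2E)/3 − E + (10 + x) = 2.
Multiply by 6: 2·(2E) − 3·(2E) + 6·(10 + x) = 12, i.e. 60 + 6x − (40 + 10x) = 12.
Collecting terms: −4x + 20 = 12, so −4x = −8, so x = 2.
Then 2E = 40 + 10·2 = 60, so E = 30, V = 2E/3 = 20, F = 10 + 2 = 12.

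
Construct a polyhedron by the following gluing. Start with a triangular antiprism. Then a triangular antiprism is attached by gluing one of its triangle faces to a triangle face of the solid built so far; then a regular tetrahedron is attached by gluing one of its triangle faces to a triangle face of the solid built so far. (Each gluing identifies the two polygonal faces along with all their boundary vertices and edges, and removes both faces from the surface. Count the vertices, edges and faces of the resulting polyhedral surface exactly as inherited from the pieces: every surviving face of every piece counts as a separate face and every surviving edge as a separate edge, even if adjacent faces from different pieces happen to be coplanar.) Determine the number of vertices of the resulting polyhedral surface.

10

A triangular antiprism: V=6, E=12, F=8.
Attach a triangular antiprism (V=6, E=12, F=8) along a 3-gon: merge 3 vertices and 3 edges, delete both glued faces → V=9, E=21, F=14.
Attach a regular tetrahedron (V=4, E=6, F=4) along a 3-gon: merge 3 vertices and 3 edges, delete both glued faces → V=10, E=24, F=16.
Check: V − E + F = 10 − 24 + 16 = 2.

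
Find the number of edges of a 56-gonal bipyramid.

168

A bipyramid over an n-gon has 2n triangular faces and n + 2 vertices: V = 56 + 2 = 58, E = 3·56 = 168, F = 2·56 = 112.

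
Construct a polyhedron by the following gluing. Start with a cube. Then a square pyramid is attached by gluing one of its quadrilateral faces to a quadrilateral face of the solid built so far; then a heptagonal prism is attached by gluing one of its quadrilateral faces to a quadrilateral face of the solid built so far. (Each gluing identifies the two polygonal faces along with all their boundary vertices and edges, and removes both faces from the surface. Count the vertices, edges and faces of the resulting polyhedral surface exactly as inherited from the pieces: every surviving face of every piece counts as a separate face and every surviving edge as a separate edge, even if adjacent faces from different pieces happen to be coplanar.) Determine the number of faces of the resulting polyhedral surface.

A cube: V=8, E=12, F=6.
Attach a square pyramid (V=5, E=8, F=5) along a 4-gon: merge 4 vertices and 4 edges, delete both glued faces → V=9, E=16, F=9.
Attach a heptagonal prism (V=14, E=21, F=9) along a 4-gon: merge 4 vertices and 4 edges, delete both glued faces → V=19, E=33, F=16.
Check: V − E + F = 19 − 33 + 16 = 2.

16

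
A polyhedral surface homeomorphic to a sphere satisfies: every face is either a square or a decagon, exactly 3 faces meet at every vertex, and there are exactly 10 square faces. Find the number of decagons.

2

Let x be the number of decagons; then F = 10 + x.
Edge–face incidences: 2E = 4·10 + 10·x = 40 + 10x.
Every vertex has degree 3, so 3V = 2E.
Euler: V − E + F = 2 ⇒ (2E)/3 − E + (10 + x) = 2.
Multiply by 6: 2·(2E) − 3·(2E) + 6·(10 + x) = 12, i.e. 60 + 6x − (40 + 10x) = 12.
Collecting terms: −4x + 20 = 12, so −4x = −8, so x = 2.
Then 2E = 40 + 10·2 = 60, so E = 30, V = 2E/3 = 20, F = 10 + 2 = 12.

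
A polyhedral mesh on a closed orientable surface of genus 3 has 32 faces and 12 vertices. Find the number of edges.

48

For a closed orientable surface of genus 3, χ = 2 − 2·3 = -4.
E = V + F − (-4) = 12 + 32 − (-4) = 48.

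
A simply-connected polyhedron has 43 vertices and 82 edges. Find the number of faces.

Here V − E + F = 2.
F = 2 − V + E = 2 − 43 + 82 = 41.

41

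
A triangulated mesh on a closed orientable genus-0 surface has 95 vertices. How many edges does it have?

χ = 2 − 2·0 = 2, and every face is a triangle so 3F = 2E.
V − E + F = 2 with E = 3F/2 gives 95 − (3/2 − 1)·F = 2, so F = 186 and E = 279.

279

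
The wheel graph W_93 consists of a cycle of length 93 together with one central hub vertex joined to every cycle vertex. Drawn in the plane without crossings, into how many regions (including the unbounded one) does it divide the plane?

W_93 has V = 93 + 1 = 94 vertices and E = 2·93 = 186 edges.
By Euler's formula F = 2 − V + E = 2 − 94 + 186 = 94.

94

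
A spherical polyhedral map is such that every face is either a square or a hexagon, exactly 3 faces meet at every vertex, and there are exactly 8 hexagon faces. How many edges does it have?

36

Let x be the number of squares; then F = 8 + x.
Edge–face incidences: 2E = 6·8 + 4·x = 48 + 4x.
Every vertex has degree 3, so 3V = 2E.
Euler: V − E + F = 2 ⇒ (2E)/3 − E + (8 + x) = 2.
Multiply by 6: 2·(2E) − 3·(2E) + 6·(8 + x) = 12, i.e. 48 + 6x − (48 + 4x) = 12.
Collecting terms: 2x = 12, so x = 6.
Then 2E = 48 + 4·6 = 72, so E = 36, V = 2E/3 = 24, F = 8 + 6 = 14.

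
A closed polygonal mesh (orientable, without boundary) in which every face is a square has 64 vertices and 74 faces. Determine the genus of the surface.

Every face is a square, so 2E = 4·74 = 296, giving E = 148.
χ = V − E + F = 64 − 148 + 74 = -10.
For a closed orientable surface χ = 2 − 2g, so g = (2 − (-10))/2 = 6.

6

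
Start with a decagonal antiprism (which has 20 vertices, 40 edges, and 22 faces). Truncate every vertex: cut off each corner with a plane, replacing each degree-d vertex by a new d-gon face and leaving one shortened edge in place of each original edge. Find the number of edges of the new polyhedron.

120

Truncation replaces each original edge-end by a new vertex, so V′ = 2E = 80.
Each original edge survives, and each old vertex of degree d contributes d new edges; summing degrees gives Σd = 2E, so E′ = E + 2E = 3E = 120.
Each original face survives and each original vertex becomes one new face: F′ = F + V = 42.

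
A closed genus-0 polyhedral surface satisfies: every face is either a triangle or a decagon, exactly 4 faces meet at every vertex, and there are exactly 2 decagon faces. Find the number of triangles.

Let x be the number of triangles; then F = 2 + x.
Edge–face incidences: 2E = 10·2 + 3·x = 20 + 3x.
Every vertex has degree 4, so 4V = 2E.
Euler: V − E + F = 2 ⇒ (2E)/4 − E + (2 + x) = 2.
Multiply by 8: 2·(2E) − 4·(2E) + 8·(2 + x) = 16, i.e. 16 + 8x − 2·(20 + 3x) = 16.
Collecting terms: 2x − 24 = 16, so 2x = 40, so x = 20.
Then 2E = 20 + 3·20 = 80, so E = 40, V = 2E/4 = 20, F = 2 + 20 = 22.

20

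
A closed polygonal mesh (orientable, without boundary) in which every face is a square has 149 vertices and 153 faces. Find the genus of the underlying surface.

Every face is a square, so 2E = 4·153 = 612, giving E = 306.
χ = V − E + F = 149 − 306 + 153 = -4.
For a closed orientable surface χ = 2 − 2g, so g = (2 − (-4))/2 = 3.

3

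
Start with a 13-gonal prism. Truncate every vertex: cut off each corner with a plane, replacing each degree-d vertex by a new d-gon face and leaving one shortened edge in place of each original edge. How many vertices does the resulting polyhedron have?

78

The base solid has V = 26, E = 39, F = 15.
Truncation replaces each original edge-end by a new vertex, so V′ = 2E = 78.
Each original edge survives, and each old vertex of degree d contributes d new edges; summing degrees gives Σd = 2E, so E′ = E + 2E = 3E = 117.
Each original face survives and each original vertex becomes one new face: F′ = F + V = 41.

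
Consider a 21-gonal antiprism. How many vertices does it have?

An antiprism on an n-gon has two n-gon caps and 2n triangles: V = 2·21 = 42, E = 4·21 = 84, F = 2·21 + 2 = 44.

42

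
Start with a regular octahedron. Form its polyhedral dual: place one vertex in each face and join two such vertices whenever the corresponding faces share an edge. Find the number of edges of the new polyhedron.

The base solid has V = 6, E = 12, F = 8.
The dual swaps V and F and preserves E: V′ = F = 8, E′ = E = 12, F′ = V = 6.

12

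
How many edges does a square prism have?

12

A prism on an n-gon has two n-gon bases and n rectangular sides: V = 2·4 = 8, E = 3·4 = 12, F = 4 + 2 = 6.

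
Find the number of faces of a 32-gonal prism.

34

A prism on an n-gon has two n-gon bases and n rectangular sides: V = 2·32 = 64, E = 3·32 = 96, F = 32 + 2 = 34.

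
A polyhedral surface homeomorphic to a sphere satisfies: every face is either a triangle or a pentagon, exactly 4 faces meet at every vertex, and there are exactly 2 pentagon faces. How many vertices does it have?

10

Let x be the number of triangles; then F = 2 + x.
Edge–face incidences: 2E = 5·2 + 3·x = 10 + 3x.
Every vertex has degree 4, so 4V = 2E.
Euler: V − E + F = 2 ⇒ (2E)/4 − E + (2 + x) = 2.
Multiply by 8: 2·(2E) − 4·(2E) + 8·(2 + x) = 16, i.e. 16 + 8x − 2·(10 + 3x) = 16.
Collecting terms: 2x − 4 = 16, so 2x = 20, so x = 10.
Then 2E = 10 + 3·10 = 40, so E = 20, V = 2E/4 = 10, F = 2 + 10 = 12.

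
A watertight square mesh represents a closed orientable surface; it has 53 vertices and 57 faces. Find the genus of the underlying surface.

Every face is a square, so 2E = 4·57 = 228, giving E = 114.
χ = V − E + F = 53 − 114 + 57 = -4.
For a closed orientable surface χ = 2 − 2g, so g = (2 − (-4))/2 = 3.

3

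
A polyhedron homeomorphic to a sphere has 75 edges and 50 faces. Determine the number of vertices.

Here V − E + F = 2.
V = 2 + E − F = 2 + 75 − 50 = 27.

27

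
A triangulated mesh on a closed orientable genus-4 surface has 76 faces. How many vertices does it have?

32

χ = 2 − 2·4 = -6, and every face is a triangle so 3F = 2E.
E = 3·76/2 = 114. Then V = -6 + E − F = -6 + 114 − 76 = 32.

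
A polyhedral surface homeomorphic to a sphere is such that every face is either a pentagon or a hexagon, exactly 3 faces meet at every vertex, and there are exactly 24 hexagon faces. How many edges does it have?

Let x be the number of pentagons; then F = 24 + x.
Edge–face incidences: 2E = 6·24 + 5·x = 144 + 5x.
Every vertex has degree 3, so 3V = 2E.
Euler: V − E + F = 2 ⇒ (2E)/3 − E + (24 + x) = 2.
Multiply by 6: 2·(2E) − 3·(2E) + 6·(24 + x) = 12, i.e. 144 + 6x − (144 + 5x) = 12.
Collecting terms: x = 12.
Then 2E = 144 + 5·12 = 204, so E = 102, V = 2E/3 = 68, F = 24 + 12 = 36.

102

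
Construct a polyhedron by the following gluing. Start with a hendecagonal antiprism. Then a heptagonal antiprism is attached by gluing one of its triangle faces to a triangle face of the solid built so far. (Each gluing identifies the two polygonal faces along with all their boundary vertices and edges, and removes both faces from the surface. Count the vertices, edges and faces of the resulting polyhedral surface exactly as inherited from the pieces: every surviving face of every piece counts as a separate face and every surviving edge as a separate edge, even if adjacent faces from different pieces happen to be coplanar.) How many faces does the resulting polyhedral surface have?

38

A hendecagonal antiprism: V=22, E=44, F=24.
Attach a heptagonal antiprism (V=14, E=28, F=16) along a 3-gon: merge 3 vertices and 3 edges, delete both glued faces → V=33, E=69, F=38.
Check: V − E + F = 33 − 69 + 38 = 2.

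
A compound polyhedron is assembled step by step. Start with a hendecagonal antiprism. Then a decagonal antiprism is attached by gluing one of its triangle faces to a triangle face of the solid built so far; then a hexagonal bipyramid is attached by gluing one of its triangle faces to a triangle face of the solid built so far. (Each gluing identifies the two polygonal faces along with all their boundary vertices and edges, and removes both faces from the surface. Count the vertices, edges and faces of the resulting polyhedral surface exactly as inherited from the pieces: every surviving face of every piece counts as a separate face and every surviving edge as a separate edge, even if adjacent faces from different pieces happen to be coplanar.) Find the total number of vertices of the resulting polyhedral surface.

A hendecagonal antiprism: V=22, E=44, F=24.
Attach a decagonal antiprism (V=20, E=40, F=22) along a 3-gon: merge 3 vertices and 3 edges, delete both glued faces → V=39, E=81, F=44.
Attach a hexagonal bipyramid (V=8, E=18, F=12) along a 3-gon: merge 3 vertices and 3 edges, delete both glued faces → V=44, E=96, F=54.
Check: V − E + F = 44 − 96 + 54 = 2.

44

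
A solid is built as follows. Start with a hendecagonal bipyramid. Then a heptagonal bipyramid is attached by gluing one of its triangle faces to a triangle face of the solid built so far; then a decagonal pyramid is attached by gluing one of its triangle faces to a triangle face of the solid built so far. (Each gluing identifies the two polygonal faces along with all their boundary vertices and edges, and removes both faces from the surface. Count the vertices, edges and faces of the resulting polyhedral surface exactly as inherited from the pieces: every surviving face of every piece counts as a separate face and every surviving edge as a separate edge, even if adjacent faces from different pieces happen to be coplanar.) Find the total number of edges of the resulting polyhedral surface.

A hendecagonal bipyramid: V=13, E=33, F=22.
Attach a heptagonal bipyramid (V=9, E=21, F=14) along a 3-gon: merge 3 vertices and 3 edges, delete both glued faces → V=19, E=51, F=34.
Attach a decagonal pyramid (V=11, E=20, F=11) along a 3-gon: merge 3 vertices and 3 edges, delete both glued faces → V=27, E=68, F=43.
Check: V − E + F = 27 − 68 + 43 = 2.

68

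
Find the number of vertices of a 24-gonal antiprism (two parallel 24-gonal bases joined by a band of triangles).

An antiprism on an n-gon has two n-gon caps and 2n triangles: V = 2·24 = 48, E = 4·24 = 96, F = 2·24 + 2 = 50.

48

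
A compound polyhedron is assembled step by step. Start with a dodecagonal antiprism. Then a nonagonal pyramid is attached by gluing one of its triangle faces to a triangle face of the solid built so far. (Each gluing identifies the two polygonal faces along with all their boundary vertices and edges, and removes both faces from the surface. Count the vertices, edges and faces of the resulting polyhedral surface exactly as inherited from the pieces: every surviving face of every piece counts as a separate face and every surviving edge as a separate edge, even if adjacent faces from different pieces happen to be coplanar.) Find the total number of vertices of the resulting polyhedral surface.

A dodecagonal antiprism: V=24, E=48, F=26.
Attach a nonagonal pyramid (V=10, E=18, F=10) along a 3-gon: merge 3 vertices and 3 edges, delete both glued faces → V=31, E=63, F=34.
Check: V − E + F = 31 − 63 + 34 = 2.

31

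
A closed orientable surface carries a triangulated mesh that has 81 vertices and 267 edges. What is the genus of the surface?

5

Every face is a triangle and each edge borders two faces, so 3F = 2·267, giving F = 178.
χ = V − E + F = 81 − 267 + 178 = -8.
For a closed orientable surface χ = 2 − 2g, so g = (2 − (-8))/2 = 5.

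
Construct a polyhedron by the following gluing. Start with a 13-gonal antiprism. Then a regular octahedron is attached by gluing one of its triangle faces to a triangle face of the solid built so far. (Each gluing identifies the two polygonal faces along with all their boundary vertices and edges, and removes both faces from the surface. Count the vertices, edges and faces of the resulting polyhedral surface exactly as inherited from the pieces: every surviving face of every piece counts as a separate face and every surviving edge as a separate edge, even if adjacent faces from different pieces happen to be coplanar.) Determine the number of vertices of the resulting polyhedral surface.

29

A 13-gonal antiprism: V=26, E=52, F=28.
Attach a regular octahedron (V=6, E=12, F=8) along a 3-gon: merge 3 vertices and 3 edges, delete both glued faces → V=29, E=61, F=34.
Check: V − E + F = 29 − 61 + 34 = 2.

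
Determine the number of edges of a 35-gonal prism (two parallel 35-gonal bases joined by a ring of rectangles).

A prism on an n-gon has two n-gon bases and n rectangular sides: V = 2·35 = 70, E = 3·35 = 105, F = 35 + 2 = 37.
Check: V − E + F = 70 − 105 + 37 = 2.

105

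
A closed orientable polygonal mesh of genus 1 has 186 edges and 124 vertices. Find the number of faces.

62

For a closed orientable surface of genus 1, χ = 2 − 2·1 = 0.
F = 0 − V + E = 0 − 124 + 186 = 62.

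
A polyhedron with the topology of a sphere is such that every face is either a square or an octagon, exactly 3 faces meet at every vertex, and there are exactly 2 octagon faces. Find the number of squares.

8

Let x be the number of squares; then F = 2 + x.
Edge–face incidences: 2E = 8·2 + 4·x = 16 + 4x.
Every vertex has degree 3, so 3V = 2E.
Euler: V − E + F = 2 ⇒ (2E)/3 − E + (2 + x) = 2.
Multiply by 6: 2·(2E) − 3·(2E) + 6·(2 + x) = 12, i.e. 12 + 6x − (16 + 4x) = 12.
Collecting terms: 2x − 4 = 12, so 2x = 16, so x = 8.
Then 2E = 16 + 4·8 = 48, so E = 24, V = 2E/3 = 16, F = 2 + 8 = 10.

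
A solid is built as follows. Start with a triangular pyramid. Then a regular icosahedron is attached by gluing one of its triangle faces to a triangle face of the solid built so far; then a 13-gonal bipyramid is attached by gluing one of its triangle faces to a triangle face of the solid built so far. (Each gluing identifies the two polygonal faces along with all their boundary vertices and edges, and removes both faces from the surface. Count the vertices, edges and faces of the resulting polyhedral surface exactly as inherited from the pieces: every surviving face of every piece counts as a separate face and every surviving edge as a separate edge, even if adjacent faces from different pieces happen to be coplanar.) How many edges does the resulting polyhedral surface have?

69

A triangular pyramid: V=4, E=6, F=4.
Attach a regular icosahedron (V=12, E=30, F=20) along a 3-gon: merge 3 vertices and 3 edges, delete both glued faces → V=13, E=33, F=22.
Attach a 13-gonal bipyramid (V=15, E=39, F=26) along a 3-gon: merge 3 vertices and 3 edges, delete both glued faces → V=25, E=69, F=46.
Check: V − E + F = 25 − 69 + 46 = 2.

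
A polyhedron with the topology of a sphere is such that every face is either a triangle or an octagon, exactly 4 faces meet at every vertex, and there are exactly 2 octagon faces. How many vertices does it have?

16

Let x be the number of triangles; then F = 2 + x.
Edge–face incidences: 2E = 8·2 + 3·x = 16 + 3x.
Every vertex has degree 4, so 4V = 2E.
Euler: V − E + F = 2 ⇒ (2E)/4 − E + (2 + x) = 2.
Multiply by 8: 2·(2E) − 4·(2E) + 8·(2 + x) = 16, i.e. 16 + 8x − 2·(16 + 3x) = 16.
Collecting terms: 2x − 16 = 16, so 2x = 32, so x = 16.
Then 2E = 16 + 3·16 = 64, so E = 32, V = 2E/4 = 16, F = 2 + 16 = 18.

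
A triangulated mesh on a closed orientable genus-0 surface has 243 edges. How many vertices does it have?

χ = 2 − 2·0 = 2, and every face is a triangle so 3F = 2E.
F = 2E/3 = 162. Then V = 2 + E − F = 2 + 243 − 162 = 83.

83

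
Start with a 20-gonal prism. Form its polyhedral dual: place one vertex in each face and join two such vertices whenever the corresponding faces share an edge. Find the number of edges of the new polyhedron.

The base solid has V = 40, E = 60, F = 22.
The dual swaps V and F and preserves E: V′ = F = 22, E′ = E = 60, F′ = V = 40.

60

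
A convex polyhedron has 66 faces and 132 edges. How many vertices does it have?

68

Here V − E + F = 2.
V = 2 + E − F = 2 + 132 − 66 = 68.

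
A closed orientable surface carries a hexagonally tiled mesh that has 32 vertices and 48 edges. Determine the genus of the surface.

Every face is a hexagon and each edge borders two faces, so 6F = 2·48, giving F = 16.
χ = V − E + F = 32 − 48 + 16 = 0.
For a closed orientable surface χ = 2 − 2g, so g = (2 − (0))/2 = 1.

1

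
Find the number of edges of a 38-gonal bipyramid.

A bipyramid over an n-gon has 2n triangular faces and n + 2 vertices: V = 38 + 2 = 40, E = 3·38 = 114, F = 2·38 = 76.
Check: V − E + F = 40 − 114 + 76 = 2.

114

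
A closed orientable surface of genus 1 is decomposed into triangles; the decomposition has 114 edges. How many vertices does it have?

χ = 2 − 2·1 = 0, and every face is a triangle so 3F = 2E.
F = 2E/3 = 76. Then V = 0 + E − F = 0 + 114 − 76 = 38.

38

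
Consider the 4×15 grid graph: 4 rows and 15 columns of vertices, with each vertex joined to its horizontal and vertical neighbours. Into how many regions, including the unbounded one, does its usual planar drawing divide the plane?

43

The grid has V = 4·15 = 60 vertices and E = 4·14 + 15·3 = 101 edges.
F = 2 − V + E = 2 − 60 + 101 = 43.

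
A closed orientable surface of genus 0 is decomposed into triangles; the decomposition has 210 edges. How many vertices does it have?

χ = 2 − 2·0 = 2, and every face is a triangle so 3F = 2E.
F = 2E/3 = 140. Then V = 2 + E − F = 2 + 210 − 140 = 72.

72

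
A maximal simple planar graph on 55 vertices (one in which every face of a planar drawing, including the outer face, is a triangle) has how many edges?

159

In a plane triangulation 3F = 2E and V − E + F = 2, so E = 3V − 6 = 3·55 − 6 = 159.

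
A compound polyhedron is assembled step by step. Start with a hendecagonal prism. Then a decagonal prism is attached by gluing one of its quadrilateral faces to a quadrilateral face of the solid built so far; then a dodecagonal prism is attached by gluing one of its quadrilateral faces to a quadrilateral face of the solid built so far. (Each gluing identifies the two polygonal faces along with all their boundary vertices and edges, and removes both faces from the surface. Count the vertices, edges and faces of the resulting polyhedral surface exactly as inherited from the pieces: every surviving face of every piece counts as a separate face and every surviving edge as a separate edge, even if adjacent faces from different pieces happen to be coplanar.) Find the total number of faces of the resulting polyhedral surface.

A hendecagonal prism: V=22, E=33, F=13.
Attach a decagonal prism (V=20, E=30, F=12) along a 4-gon: merge 4 vertices and 4 edges, delete both glued faces → V=38, E=59, F=23.
Attach a dodecagonal prism (V=24, E=36, F=14) along a 4-gon: merge 4 vertices and 4 edges, delete both glued faces → V=58, E=91, F=35.
Check: V − E + F = 58 − 91 + 35 = 2.

35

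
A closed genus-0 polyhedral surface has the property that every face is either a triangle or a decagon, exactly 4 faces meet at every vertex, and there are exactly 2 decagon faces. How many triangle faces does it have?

Let x be the number of triangles; then F = 2 + x.
Edge–face incidences: 2E = 10·2 + 3·x = 20 + 3x.
Every vertex has degree 4, so 4V = 2E.
Euler: V − E + F = 2 ⇒ (2E)/4 − E + (2 + x) = 2.
Multiply by 8: 2·(2E) − 4·(2E) + 8·(2 + x) = 16, i.e. 16 + 8x − 2·(20 + 3x) = 16.
Collecting terms: 2x − 24 = 16, so 2x = 40, so x = 20.
Then 2E = 20 + 3·20 = 80, so E = 40, V = 2E/4 = 20, F = 2 + 20 = 22.

20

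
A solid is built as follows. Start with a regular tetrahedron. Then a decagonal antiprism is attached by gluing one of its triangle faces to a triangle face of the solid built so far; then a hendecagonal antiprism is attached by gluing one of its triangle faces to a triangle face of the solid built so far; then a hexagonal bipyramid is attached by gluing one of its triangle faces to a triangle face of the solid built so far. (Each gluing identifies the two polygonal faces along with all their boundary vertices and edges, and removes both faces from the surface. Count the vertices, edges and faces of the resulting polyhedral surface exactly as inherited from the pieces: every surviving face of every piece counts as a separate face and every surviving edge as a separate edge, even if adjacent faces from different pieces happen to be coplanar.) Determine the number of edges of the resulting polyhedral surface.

A regular tetrahedron: V=4, E=6, F=4.
Attach a decagonal antiprism (V=20, E=40, F=22) along a 3-gon: merge 3 vertices and 3 edges, delete both glued faces → V=21, E=43, F=24.
Attach a hendecagonal antiprism (V=22, E=44, F=24) along a 3-gon: merge 3 vertices and 3 edges, delete both glued faces → V=40, E=84, F=46.
Attach a hexagonal bipyramid (V=8, E=18, F=12) along a 3-gon: merge 3 vertices and 3 edges, delete both glued faces → V=45, E=99, F=56.
Check: V − E + F = 45 − 99 + 56 = 2.

99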